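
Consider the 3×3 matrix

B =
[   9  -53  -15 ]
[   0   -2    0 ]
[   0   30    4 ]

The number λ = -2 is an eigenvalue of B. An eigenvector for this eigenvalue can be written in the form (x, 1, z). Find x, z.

We need (B + 2I)v = 0.
B + 2I = [[11, -53, -15], [0, 0, 0], [0, 30, 6]].
Row 1: (11)·x + (-53)·1 + (-15)·z = 0
Row 2: (0)·x + (0)·1 + (0)·z = 0
Row 3: (0)·x + (30)·1 + (6)·z = 0
Solving gives x = -2, z = -5.
Check: B·(-2, 1, -5) = (4, -2, 10) = -2·(-2, 1, -5).

-2, -5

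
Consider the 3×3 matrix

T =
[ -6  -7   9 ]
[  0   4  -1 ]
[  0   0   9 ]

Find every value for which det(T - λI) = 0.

-6, 4, 9

T is upper triangular, so its eigenvalues are the diagonal entries.
Diagonal: -6, 4, 9.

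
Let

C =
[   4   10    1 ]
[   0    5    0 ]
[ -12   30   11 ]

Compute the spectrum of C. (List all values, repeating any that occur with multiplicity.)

5, 7, 8

The characteristic polynomial is p(t) = det(tI - C).
Expanding the 3×3 determinant: p(t) = t^3 - 20t^2 + 131t - 280.
Since p(5) = 0, t = 5 is a root.
Dividing by (t - 5) leaves t^2 - 15t + 56.
The quadratic factors as (t - 7)·(t - 8).
Eigenvalues: 5, 7, 8.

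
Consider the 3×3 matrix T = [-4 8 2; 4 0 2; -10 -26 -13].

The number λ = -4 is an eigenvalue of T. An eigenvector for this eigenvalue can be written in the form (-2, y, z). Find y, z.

-2, 8

We need (T + 4I)v = 0.
T + 4I = [[0, 8, 2], [4, 4, 2], [-10, -26, -9]].
Row 1: (0)·-2 + (8)·y + (2)·z = 0
Row 2: (4)·-2 + (4)·y + (2)·z = 0
Row 3: (-10)·-2 + (-26)·y + (-9)·z = 0
Solving gives y = -2, z = 8.
Check: T·(-2, -2, 8) = (8, 8, -32) = -4·(-2, -2, 8).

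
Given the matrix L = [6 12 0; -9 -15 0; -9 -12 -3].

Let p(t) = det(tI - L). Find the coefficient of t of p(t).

45

p(t) = t^3 + 12t^2 + 45t + 54.
The coefficient of t is 45.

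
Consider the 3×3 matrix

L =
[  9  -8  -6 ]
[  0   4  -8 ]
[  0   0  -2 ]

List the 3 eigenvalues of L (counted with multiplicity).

L is upper triangular, so its eigenvalues are the diagonal entries.
Diagonal: 9, 4, -2.

-2, 4, 9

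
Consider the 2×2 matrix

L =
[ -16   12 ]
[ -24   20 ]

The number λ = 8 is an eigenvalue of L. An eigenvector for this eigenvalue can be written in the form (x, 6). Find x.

3

We need (L - 8I)v = 0.
L - 8I = [[-24, 12], [-24, 12]].
Row 1: (-24)·x + (12)·6 = 0
Row 2: (-24)·x + (12)·6 = 0
Solving gives x = 3.
Check: L·(3, 6) = (24, 48) = 8·(3, 6).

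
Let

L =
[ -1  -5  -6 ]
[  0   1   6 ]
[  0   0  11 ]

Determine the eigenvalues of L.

-1, 1, 11

L is upper triangular, so its eigenvalues are the diagonal entries.
Diagonal: -1, 1, 11.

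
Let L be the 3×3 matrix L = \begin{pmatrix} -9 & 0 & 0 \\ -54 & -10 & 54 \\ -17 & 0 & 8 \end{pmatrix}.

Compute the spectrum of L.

The characteristic polynomial is p(lambda) = det(lambda·I - L).
Expanding along the first row, p(lambda) = lambda^3 + 11·lambda^2 - 62·lambda - 720.
Try lambda = -9: p(-9) = 0, so -9 is a root.
Dividing by (lambda + 9) leaves lambda^2 + 2·lambda - 80.
The quadratic factors as (lambda + 10)·(lambda - 8).
Eigenvalues: -10, -9, 8.

-10, -9, 8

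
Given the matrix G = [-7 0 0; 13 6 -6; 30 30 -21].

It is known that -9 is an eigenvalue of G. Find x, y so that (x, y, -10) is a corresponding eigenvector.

0, -4

We need (G + 9I)v = 0.
G + 9I = [[2, 0, 0], [13, 15, -6], [30, 30, -12]].
Row 1: (2)·x + (0)·y + (0)·-10 = 0
Row 2: (13)·x + (15)·y + (-6)·-10 = 0
Row 3: (30)·x + (30)·y + (-12)·-10 = 0
Solving gives x = 0, y = -4.
Check: G·(0, -4, -10) = (0, 36, 90) = -9·(0, -4, -10).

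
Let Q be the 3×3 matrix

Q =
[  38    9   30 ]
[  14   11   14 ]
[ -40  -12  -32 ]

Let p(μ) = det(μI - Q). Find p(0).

p(0) = det(0·I − Q) = det(−Q) = (−1)^3·det(Q).
det(Q) = 160, so p(0) = -160.

-160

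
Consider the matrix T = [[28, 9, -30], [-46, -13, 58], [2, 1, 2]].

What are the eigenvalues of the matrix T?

Set up det(λI - T) = 0.
Cofactor expansion gives p(λ) = λ^3 - 17λ^2 + 82λ - 120.
Since p(3) = 0, λ = 3 is a root.
Factor out (λ - 3): p(λ) = (λ - 3)·(λ^2 - 14λ + 40).
The quadratic factors as (λ - 4)·(λ - 10).
Eigenvalues: 3, 4, 10.

3, 4, 10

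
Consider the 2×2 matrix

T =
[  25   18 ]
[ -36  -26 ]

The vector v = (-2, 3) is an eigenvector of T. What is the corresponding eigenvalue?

-2

Compute Tv: T·(-2, 3) = (4, -6).
Since Tv = λv, compare component 1: 4 = λ·-2, so λ = -2.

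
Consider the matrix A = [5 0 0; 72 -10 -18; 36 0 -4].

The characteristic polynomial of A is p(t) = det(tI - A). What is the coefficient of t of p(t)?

-30

p(t) = t^3 + 9t^2 - 30t - 200.
The coefficient of t is -30.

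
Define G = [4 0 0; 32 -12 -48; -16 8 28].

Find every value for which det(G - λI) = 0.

4, 4, 12

The characteristic polynomial is p(s) = det(sI - G).
Expanding along the first row, p(s) = s^3 - 20s^2 + 112s - 192.
Since p(4) = 0, s = 4 is a root.
Factor out (s - 4): p(s) = (s - 4)·(s^2 - 16s + 48).
The quadratic factors as (s - 4)·(s - 12).
Eigenvalues: 4, 4, 12.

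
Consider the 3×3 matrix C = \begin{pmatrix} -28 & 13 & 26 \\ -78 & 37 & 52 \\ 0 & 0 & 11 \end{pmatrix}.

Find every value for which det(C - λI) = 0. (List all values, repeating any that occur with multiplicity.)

The characteristic polynomial is p(s) = det(sI - C).
Cofactor expansion gives p(s) = s^3 - 20s^2 + 77s + 242.
Rational-root test: s = -2 gives p(-2) = 0.
Factor out (s + 2): p(s) = (s + 2)·(s^2 - 22s + 121).
The quadratic factor is (s - 11)^2.
Eigenvalues: -2, 11, 11.

-2, 11, 11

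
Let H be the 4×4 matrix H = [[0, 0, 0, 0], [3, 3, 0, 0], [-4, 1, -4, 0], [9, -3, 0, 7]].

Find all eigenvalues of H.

-4, 0, 3, 7

H is lower triangular, so its eigenvalues are the diagonal entries.
Diagonal: 0, 3, -4, 7.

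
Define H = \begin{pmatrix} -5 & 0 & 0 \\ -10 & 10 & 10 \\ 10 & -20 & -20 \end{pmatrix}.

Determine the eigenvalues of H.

Set up det(λI - H) = 0.
Expanding along the first row, p(λ) = λ^3 + 15λ^2 + 50λ.
Rational-root test: λ = -5 gives p(-5) = 0.
Dividing by (λ + 5) leaves λ^2 + 10λ.
The quadratic factors as (λ + 10)·λ.
Eigenvalues: -10, -5, 0.

-10, -5, 0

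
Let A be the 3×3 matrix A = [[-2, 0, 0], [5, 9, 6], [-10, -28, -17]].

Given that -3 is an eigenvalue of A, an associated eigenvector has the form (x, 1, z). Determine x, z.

We need (A + 3I)v = 0.
A + 3I = [[1, 0, 0], [5, 12, 6], [-10, -28, -14]].
Row 1: (1)·x + (0)·1 + (0)·z = 0
Row 2: (5)·x + (12)·1 + (6)·z = 0
Row 3: (-10)·x + (-28)·1 + (-14)·z = 0
Solving gives x = 0, z = -2.
Check: A·(0, 1, -2) = (0, -3, 6) = -3·(0, 1, -2).

0, -2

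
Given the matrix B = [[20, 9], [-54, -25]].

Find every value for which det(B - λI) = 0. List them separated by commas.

-7, 2

det(B - μI) = (20 - μ)(-25 - μ) - (9)·(-54) = μ^2 + 5μ - 14.
This factors as (μ + 7)·(μ - 2) = 0.
Eigenvalues: -7, 2.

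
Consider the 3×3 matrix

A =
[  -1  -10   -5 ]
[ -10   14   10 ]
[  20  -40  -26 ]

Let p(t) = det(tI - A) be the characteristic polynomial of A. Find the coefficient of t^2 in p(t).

The coefficient of t^2 of det(tI - A) is −trace(A).
trace(A) = (-1) + (14) + (-26) = -13, so the coefficient is 13.

13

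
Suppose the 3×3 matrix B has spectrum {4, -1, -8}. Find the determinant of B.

32

det(B) is the product of the eigenvalues: (4) · (-1) · (-8) = 32.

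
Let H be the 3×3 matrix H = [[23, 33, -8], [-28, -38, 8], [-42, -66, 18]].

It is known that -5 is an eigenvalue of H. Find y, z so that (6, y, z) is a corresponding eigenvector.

We need (H + 5I)v = 0.
H + 5I = [[28, 33, -8], [-28, -33, 8], [-42, -66, 23]].
Row 1: (28)·6 + (33)·y + (-8)·z = 0
Row 2: (-28)·6 + (-33)·y + (8)·z = 0
Row 3: (-42)·6 + (-66)·y + (23)·z = 0
Solving gives y = -8, z = -12.
Check: H·(6, -8, -12) = (-30, 40, 60) = -5·(6, -8, -12).

-8, -12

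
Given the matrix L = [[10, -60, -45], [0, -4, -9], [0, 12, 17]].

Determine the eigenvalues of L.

Set up det(tI - L) = 0.
Expanding the 3×3 determinant: p(t) = t^3 - 23t^2 + 170t - 400.
Since p(10) = 0, t = 10 is a root.
Dividing by (t - 10) leaves t^2 - 13t + 40.
The quadratic factors as (t - 5)·(t - 8).
Eigenvalues: 5, 8, 10.

5, 8, 10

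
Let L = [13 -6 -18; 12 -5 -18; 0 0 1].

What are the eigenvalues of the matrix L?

Compute the characteristic polynomial p(t) = det(tI - L).
Expanding the 3×3 determinant: p(t) = t^3 - 9t^2 + 15t - 7.
Rational-root test: t = 1 gives p(1) = 0.
Dividing by (t - 1) leaves t^2 - 8t + 7.
The quadratic factors as (t - 1)·(t - 7).
Eigenvalues: 1, 1, 7.

1, 1, 7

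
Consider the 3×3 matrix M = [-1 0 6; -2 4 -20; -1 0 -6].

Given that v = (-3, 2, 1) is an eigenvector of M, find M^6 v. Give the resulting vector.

First find the eigenvalue: Mv = (9, -6, -3) = -3·(-3, 2, 1), so λ = -3.
Then M^6 v = λ^6·v = (-3)^6·(-3, 2, 1) = 729·(-3, 2, 1) = (-2187, 1458, 729).

(-2187, 1458, 729)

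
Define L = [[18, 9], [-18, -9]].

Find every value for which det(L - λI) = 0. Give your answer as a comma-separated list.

det(L - lambda·I) = (18 - lambda)(-9 - lambda) - (9)·(-18) = lambda^2 - 9·lambda.
This factors as lambda·(lambda - 9) = 0.
Eigenvalues: 0, 9.

0, 9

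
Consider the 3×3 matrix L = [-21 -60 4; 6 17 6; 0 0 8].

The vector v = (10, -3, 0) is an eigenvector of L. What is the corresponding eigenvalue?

Compute Lv: L·(10, -3, 0) = (-30, 9, 0).
Since Lv = λv, compare component 1: -30 = λ·10, so λ = -3.

-3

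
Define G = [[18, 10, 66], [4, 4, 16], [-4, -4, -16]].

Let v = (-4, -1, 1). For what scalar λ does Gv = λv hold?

4

Compute Gv: G·(-4, -1, 1) = (-16, -4, 4).
Since Gv = λv, compare component 1: -16 = λ·-4, so λ = 4.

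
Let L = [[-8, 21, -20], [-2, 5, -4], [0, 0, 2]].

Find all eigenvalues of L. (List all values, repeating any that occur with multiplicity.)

Set up det(μI - L) = 0.
Expanding the 3×3 determinant: p(μ) = μ^3 + μ^2 - 4μ - 4.
Since p(-2) = 0, μ = -2 is a root.
Dividing by (μ + 2) leaves μ^2 - μ - 2.
The quadratic factors as (μ + 1)·(μ - 2).
Eigenvalues: -2, -1, 2.

-2, -1, 2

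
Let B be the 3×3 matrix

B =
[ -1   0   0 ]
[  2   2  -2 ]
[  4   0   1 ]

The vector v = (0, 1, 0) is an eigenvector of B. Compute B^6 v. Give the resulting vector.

First find the eigenvalue: Bv = (0, 2, 0) = 2·(0, 1, 0), so λ = 2.
Then B^6 v = λ^6·v = 2^6·(0, 1, 0) = 64·(0, 1, 0) = (0, 64, 0).

(0, 64, 0)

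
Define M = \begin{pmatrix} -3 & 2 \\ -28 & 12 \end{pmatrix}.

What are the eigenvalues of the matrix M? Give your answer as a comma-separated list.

det(M - tI) = (-3 - t)(12 - t) - (2)·(-28) = t^2 - 9t + 20.
This factors as (t - 4)·(t - 5) = 0.
Eigenvalues: 4, 5.

4, 5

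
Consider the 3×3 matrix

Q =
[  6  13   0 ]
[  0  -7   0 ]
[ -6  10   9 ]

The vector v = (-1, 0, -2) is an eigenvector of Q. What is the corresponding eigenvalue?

6

Compute Qv: Q·(-1, 0, -2) = (-6, 0, -12).
Since Qv = λv, compare component 1: -6 = λ·-1, so λ = 6.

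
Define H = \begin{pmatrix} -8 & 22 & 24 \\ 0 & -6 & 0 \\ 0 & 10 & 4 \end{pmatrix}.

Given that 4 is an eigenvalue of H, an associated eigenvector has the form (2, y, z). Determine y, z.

We need (H - 4I)v = 0.
H - 4I = [[-12, 22, 24], [0, -10, 0], [0, 10, 0]].
Row 1: (-12)·2 + (22)·y + (24)·z = 0
Row 2: (0)·2 + (-10)·y + (0)·z = 0
Row 3: (0)·2 + (10)·y + (0)·z = 0
Solving gives y = 0, z = 1.
Check: H·(2, 0, 1) = (8, 0, 4) = 4·(2, 0, 1).

0, 1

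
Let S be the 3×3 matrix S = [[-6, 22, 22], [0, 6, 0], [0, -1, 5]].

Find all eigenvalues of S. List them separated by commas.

Set up det(lambda·I - S) = 0.
Expanding along the first row, p(lambda) = lambda^3 - 5·lambda^2 - 36·lambda + 180.
Since p(5) = 0, lambda = 5 is a root.
Factor out (lambda - 5): p(lambda) = (lambda - 5)·(lambda^2 - 36).
The quadratic factors as (lambda + 6)·(lambda - 6).
Eigenvalues: -6, 5, 6.

-6, 5, 6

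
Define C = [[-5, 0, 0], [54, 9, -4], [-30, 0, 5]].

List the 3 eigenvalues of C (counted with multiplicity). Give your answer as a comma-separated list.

The characteristic polynomial is p(s) = det(sI - C).
Expanding along the first row, p(s) = s^3 - 9s^2 - 25s + 225.
Try s = -5: p(-5) = 0, so -5 is a root.
Dividing by (s + 5) leaves s^2 - 14s + 45.
The quadratic factors as (s - 5)·(s - 9).
Eigenvalues: -5, 5, 9.

-5, 5, 9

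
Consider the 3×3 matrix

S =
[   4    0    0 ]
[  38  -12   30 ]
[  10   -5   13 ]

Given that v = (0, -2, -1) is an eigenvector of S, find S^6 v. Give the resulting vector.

(0, -1458, -729)

First find the eigenvalue: Sv = (0, -6, -3) = 3·(0, -2, -1), so λ = 3.
Then S^6 v = λ^6·v = 3^6·(0, -2, -1) = 729·(0, -2, -1) = (0, -1458, -729).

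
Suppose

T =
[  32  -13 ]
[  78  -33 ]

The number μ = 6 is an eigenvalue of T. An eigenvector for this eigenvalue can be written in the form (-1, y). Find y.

-2

We need (T - 6I)v = 0.
T - 6I = [[26, -13], [78, -39]].
Row 1: (26)·-1 + (-13)·y = 0
Row 2: (78)·-1 + (-39)·y = 0
Solving gives y = -2.
Check: T·(-1, -2) = (-6, -12) = 6·(-1, -2).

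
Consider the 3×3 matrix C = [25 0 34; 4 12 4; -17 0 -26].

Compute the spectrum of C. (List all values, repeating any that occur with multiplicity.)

The characteristic polynomial is p(lambda) = det(lambda·I - C).
Expanding the 3×3 determinant: p(lambda) = lambda^3 - 11·lambda^2 - 84·lambda + 864.
Since p(8) = 0, lambda = 8 is a root.
Factor out (lambda - 8): p(lambda) = (lambda - 8)·(lambda^2 - 3·lambda - 108).
The quadratic factors as (lambda + 9)·(lambda - 12).
Eigenvalues: -9, 8, 12.

-9, 8, 12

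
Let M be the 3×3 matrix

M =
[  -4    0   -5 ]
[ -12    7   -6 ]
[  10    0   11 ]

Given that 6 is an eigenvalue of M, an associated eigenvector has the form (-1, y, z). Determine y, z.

0, 2

We need (M - 6I)v = 0.
M - 6I = [[-10, 0, -5], [-12, 1, -6], [10, 0, 5]].
Row 1: (-10)·-1 + (0)·y + (-5)·z = 0
Row 2: (-12)·-1 + (1)·y + (-6)·z = 0
Row 3: (10)·-1 + (0)·y + (5)·z = 0
Solving gives y = 0, z = 2.
Check: M·(-1, 0, 2) = (-6, 0, 12) = 6·(-1, 0, 2).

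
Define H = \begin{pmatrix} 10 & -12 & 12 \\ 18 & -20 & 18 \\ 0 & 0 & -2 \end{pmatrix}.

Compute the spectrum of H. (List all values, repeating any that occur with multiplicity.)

Set up det(sI - H) = 0.
Cofactor expansion gives p(s) = s^3 + 12s^2 + 36s + 32.
Since p(-2) = 0, s = -2 is a root.
Factor out (s + 2): p(s) = (s + 2)·(s^2 + 10s + 16).
The quadratic factors as (s + 8)·(s + 2).
Eigenvalues: -8, -2, -2.

-8, -2, -2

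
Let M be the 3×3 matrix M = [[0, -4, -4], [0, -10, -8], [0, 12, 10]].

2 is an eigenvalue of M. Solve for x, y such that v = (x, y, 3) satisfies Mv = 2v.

-2, -2

We need (M - 2I)v = 0.
M - 2I = [[-2, -4, -4], [0, -12, -8], [0, 12, 8]].
Row 1: (-2)·x + (-4)·y + (-4)·3 = 0
Row 2: (0)·x + (-12)·y + (-8)·3 = 0
Row 3: (0)·x + (12)·y + (8)·3 = 0
Solving gives x = -2, y = -2.
Check: M·(-2, -2, 3) = (-4, -4, 6) = 2·(-2, -2, 3).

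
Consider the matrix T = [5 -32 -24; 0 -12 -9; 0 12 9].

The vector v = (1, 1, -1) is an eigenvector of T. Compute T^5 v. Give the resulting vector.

(-243, -243, 243)

First find the eigenvalue: Tv = (-3, -3, 3) = -3·(1, 1, -1), so λ = -3.
Then T^5 v = λ^5·v = (-3)^5·(1, 1, -1) = -243·(1, 1, -1) = (-243, -243, 243).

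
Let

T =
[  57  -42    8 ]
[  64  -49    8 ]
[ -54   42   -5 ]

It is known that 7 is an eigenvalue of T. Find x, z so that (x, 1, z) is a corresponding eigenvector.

1, -1

We need (T - 7I)v = 0.
T - 7I = [[50, -42, 8], [64, -56, 8], [-54, 42, -12]].
Row 1: (50)·x + (-42)·1 + (8)·z = 0
Row 2: (64)·x + (-56)·1 + (8)·z = 0
Row 3: (-54)·x + (42)·1 + (-12)·z = 0
Solving gives x = 1, z = -1.
Check: T·(1, 1, -1) = (7, 7, -7) = 7·(1, 1, -1).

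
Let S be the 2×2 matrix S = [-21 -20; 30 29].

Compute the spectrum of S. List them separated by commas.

det(S - λI) = (-21 - λ)(29 - λ) - (-20)·(30) = λ^2 - 8λ - 9.
This factors as (λ + 1)·(λ - 9) = 0.
Eigenvalues: -1, 9.

-1, 9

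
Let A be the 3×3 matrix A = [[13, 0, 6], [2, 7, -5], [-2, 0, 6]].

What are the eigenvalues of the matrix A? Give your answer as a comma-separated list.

7, 9, 10

The characteristic polynomial is p(λ) = det(λI - A).
Cofactor expansion gives p(λ) = λ^3 - 26λ^2 + 223λ - 630.
Rational-root test: λ = 7 gives p(7) = 0.
Dividing by (λ - 7) leaves λ^2 - 19λ + 90.
The quadratic factors as (λ - 9)·(λ - 10).
Eigenvalues: 7, 9, 10.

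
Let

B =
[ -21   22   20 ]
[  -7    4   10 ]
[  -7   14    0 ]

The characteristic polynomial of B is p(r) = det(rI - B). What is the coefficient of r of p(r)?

70

p(r) = r^3 + 17r^2 + 70r.
The coefficient of r is 70.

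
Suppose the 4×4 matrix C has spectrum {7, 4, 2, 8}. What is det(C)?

det(C) is the product of the eigenvalues: (7) · (4) · (2) · (8) = 448.

448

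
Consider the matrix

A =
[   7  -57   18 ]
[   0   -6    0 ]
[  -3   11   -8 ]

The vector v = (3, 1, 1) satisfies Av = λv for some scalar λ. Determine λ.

-6

Compute Av: A·(3, 1, 1) = (-18, -6, -6).
Since Av = λv, compare component 1: -18 = λ·3, so λ = -6.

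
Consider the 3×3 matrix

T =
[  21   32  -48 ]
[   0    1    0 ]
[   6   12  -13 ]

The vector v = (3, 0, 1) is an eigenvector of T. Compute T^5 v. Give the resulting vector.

(9375, 0, 3125)

First find the eigenvalue: Tv = (15, 0, 5) = 5·(3, 0, 1), so λ = 5.
Then T^5 v = λ^5·v = 5^5·(3, 0, 1) = 3125·(3, 0, 1) = (9375, 0, 3125).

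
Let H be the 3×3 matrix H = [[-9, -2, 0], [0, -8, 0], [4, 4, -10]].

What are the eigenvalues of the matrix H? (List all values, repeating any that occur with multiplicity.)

-10, -9, -8

Set up det(lambda·I - H) = 0.
Expanding along the first row, p(lambda) = lambda^3 + 27·lambda^2 + 242·lambda + 720.
Since p(-8) = 0, lambda = -8 is a root.
Factor out (lambda + 8): p(lambda) = (lambda + 8)·(lambda^2 + 19·lambda + 90).
The quadratic factors as (lambda + 10)·(lambda + 9).
Eigenvalues: -10, -9, -8.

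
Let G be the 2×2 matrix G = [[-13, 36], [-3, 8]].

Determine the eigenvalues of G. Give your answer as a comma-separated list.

-4, -1

det(G - tI) = (-13 - t)(8 - t) - (36)·(-3) = t^2 + 5t + 4.
This factors as (t + 4)·(t + 1) = 0.
Eigenvalues: -4, -1.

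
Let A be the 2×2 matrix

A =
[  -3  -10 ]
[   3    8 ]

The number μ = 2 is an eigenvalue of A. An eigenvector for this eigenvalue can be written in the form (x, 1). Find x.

-2

We need (A - 2I)v = 0.
A - 2I = [[-5, -10], [3, 6]].
Row 1: (-5)·x + (-10)·1 = 0
Row 2: (3)·x + (6)·1 = 0
Solving gives x = -2.
Check: A·(-2, 1) = (-4, 2) = 2·(-2, 1).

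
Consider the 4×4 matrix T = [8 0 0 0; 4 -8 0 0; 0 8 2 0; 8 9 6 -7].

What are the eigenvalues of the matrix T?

T is lower triangular, so its eigenvalues are the diagonal entries.
Diagonal: 8, -8, 2, -7.

-8, -7, 2, 8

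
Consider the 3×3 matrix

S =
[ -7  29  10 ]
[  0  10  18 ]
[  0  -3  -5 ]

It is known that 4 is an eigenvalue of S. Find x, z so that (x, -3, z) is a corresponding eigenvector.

-7, 1

We need (S - 4I)v = 0.
S - 4I = [[-11, 29, 10], [0, 6, 18], [0, -3, -9]].
Row 1: (-11)·x + (29)·-3 + (10)·z = 0
Row 2: (0)·x + (6)·-3 + (18)·z = 0
Row 3: (0)·x + (-3)·-3 + (-9)·z = 0
Solving gives x = -7, z = 1.
Check: S·(-7, -3, 1) = (-28, -12, 4) = 4·(-7, -3, 1).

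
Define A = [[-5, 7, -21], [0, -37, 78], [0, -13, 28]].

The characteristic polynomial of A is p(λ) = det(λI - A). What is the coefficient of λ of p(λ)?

p(λ) = λ^3 + 14λ^2 + 23λ - 110.
The coefficient of λ is 23.

23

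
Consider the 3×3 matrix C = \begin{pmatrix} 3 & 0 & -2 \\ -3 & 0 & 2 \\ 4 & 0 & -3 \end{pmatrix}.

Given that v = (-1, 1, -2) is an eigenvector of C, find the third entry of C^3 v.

2

First find the eigenvalue: Cv = (1, -1, 2) = -1·(-1, 1, -2), so λ = -1.
Then C^3 v = λ^3·v = (-1)^3·(-1, 1, -2) = -1·(-1, 1, -2) = (1, -1, 2).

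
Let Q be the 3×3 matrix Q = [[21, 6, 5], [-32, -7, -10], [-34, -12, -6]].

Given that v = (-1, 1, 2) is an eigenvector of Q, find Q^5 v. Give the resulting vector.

First find the eigenvalue: Qv = (-5, 5, 10) = 5·(-1, 1, 2), so λ = 5.
Then Q^5 v = λ^5·v = 5^5·(-1, 1, 2) = 3125·(-1, 1, 2) = (-3125, 3125, 6250).

(-3125, 3125, 6250)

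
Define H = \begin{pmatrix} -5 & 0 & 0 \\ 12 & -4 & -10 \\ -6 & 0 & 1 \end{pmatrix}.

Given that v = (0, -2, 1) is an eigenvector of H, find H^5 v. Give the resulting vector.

First find the eigenvalue: Hv = (0, -2, 1) = 1·(0, -2, 1), so λ = 1.
Then H^5 v = λ^5·v = 1^5·(0, -2, 1) = 1·(0, -2, 1) = (0, -2, 1).

(0, -2, 1)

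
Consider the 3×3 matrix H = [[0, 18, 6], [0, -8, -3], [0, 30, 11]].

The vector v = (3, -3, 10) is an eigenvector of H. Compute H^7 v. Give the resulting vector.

(384, -384, 1280)

First find the eigenvalue: Hv = (6, -6, 20) = 2·(3, -3, 10), so λ = 2.
Then H^7 v = λ^7·v = 2^7·(3, -3, 10) = 128·(3, -3, 10) = (384, -384, 1280).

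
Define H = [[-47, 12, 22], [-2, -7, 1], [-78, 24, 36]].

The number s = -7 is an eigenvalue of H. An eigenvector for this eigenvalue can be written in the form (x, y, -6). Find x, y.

-3, 1

We need (H + 7I)v = 0.
H + 7I = [[-40, 12, 22], [-2, 0, 1], [-78, 24, 43]].
Row 1: (-40)·x + (12)·y + (22)·-6 = 0
Row 2: (-2)·x + (0)·y + (1)·-6 = 0
Row 3: (-78)·x + (24)·y + (43)·-6 = 0
Solving gives x = -3, y = 1.
Check: H·(-3, 1, -6) = (21, -7, 42) = -7·(-3, 1, -6).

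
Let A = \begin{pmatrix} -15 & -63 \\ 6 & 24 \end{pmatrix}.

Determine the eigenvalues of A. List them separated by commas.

3, 6

det(A - μI) = (-15 - μ)(24 - μ) - (-63)·(6) = μ^2 - 9μ + 18.
This factors as (μ - 3)·(μ - 6) = 0.
Eigenvalues: 3, 6.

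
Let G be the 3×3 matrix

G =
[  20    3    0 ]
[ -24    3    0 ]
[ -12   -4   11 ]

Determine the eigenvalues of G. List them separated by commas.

11, 11, 12

The characteristic polynomial is p(λ) = det(λI - G).
Cofactor expansion gives p(λ) = λ^3 - 34λ^2 + 385λ - 1452.
Rational-root test: λ = 11 gives p(11) = 0.
Factor out (λ - 11): p(λ) = (λ - 11)·(λ^2 - 23λ + 132).
The quadratic factors as (λ - 11)·(λ - 12).
Eigenvalues: 11, 11, 12.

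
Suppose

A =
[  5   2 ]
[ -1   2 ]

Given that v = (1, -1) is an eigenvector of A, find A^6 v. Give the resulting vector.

(729, -729)

First find the eigenvalue: Av = (3, -3) = 3·(1, -1), so λ = 3.
Then A^6 v = λ^6·v = 3^6·(1, -1) = 729·(1, -1) = (729, -729).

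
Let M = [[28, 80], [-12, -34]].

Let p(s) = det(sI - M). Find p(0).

p(0) = det(0·I − M) = det(−M) = (−1)^2·det(M).
det(M) = 8, so p(0) = 8.

8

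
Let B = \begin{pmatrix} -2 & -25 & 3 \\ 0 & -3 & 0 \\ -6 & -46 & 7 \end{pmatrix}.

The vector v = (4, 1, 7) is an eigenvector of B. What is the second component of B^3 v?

First find the eigenvalue: Bv = (-12, -3, -21) = -3·(4, 1, 7), so λ = -3.
Then B^3 v = λ^3·v = (-3)^3·(4, 1, 7) = -27·(4, 1, 7) = (-108, -27, -189).

-27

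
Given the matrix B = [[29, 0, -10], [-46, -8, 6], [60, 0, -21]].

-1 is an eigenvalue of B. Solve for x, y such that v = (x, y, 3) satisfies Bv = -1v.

We need (B + 1I)v = 0.
B + 1I = [[30, 0, -10], [-46, -7, 6], [60, 0, -20]].
Row 1: (30)·x + (0)·y + (-10)·3 = 0
Row 2: (-46)·x + (-7)·y + (6)·3 = 0
Row 3: (60)·x + (0)·y + (-20)·3 = 0
Solving gives x = 1, y = -4.
Check: B·(1, -4, 3) = (-1, 4, -3) = -1·(1, -4, 3).

1, -4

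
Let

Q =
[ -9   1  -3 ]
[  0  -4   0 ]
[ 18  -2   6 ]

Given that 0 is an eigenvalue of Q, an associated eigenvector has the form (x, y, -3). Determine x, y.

We need (Q)v = 0.
Q = [[-9, 1, -3], [0, -4, 0], [18, -2, 6]].
Row 1: (-9)·x + (1)·y + (-3)·-3 = 0
Row 2: (0)·x + (-4)·y + (0)·-3 = 0
Row 3: (18)·x + (-2)·y + (6)·-3 = 0
Solving gives x = 1, y = 0.
Check: Q·(1, 0, -3) = (0, 0, 0) = 0·(1, 0, -3).

1, 0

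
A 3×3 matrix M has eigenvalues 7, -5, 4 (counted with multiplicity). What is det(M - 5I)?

If M has eigenvalues 7, -5, 4, then M - 5I has eigenvalues 2, -10, -1.
det(M - 5I) = (2) · (-10) · (-1) = 20.

20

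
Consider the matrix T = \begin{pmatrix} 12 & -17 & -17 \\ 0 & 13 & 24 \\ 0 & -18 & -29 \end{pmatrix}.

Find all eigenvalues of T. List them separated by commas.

-11, -5, 12

Compute the characteristic polynomial p(λ) = det(λI - T).
Expanding along the first row, p(λ) = λ^3 + 4λ^2 - 137λ - 660.
Try λ = -5: p(-5) = 0, so -5 is a root.
Factor out (λ + 5): p(λ) = (λ + 5)·(λ^2 - λ - 132).
The quadratic factors as (λ + 11)·(λ - 12).
Eigenvalues: -11, -5, 12.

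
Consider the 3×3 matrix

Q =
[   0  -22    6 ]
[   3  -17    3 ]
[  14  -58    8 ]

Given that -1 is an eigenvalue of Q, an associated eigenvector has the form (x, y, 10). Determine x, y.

We need (Q + 1I)v = 0.
Q + 1I = [[1, -22, 6], [3, -16, 3], [14, -58, 9]].
Row 1: (1)·x + (-22)·y + (6)·10 = 0
Row 2: (3)·x + (-16)·y + (3)·10 = 0
Row 3: (14)·x + (-58)·y + (9)·10 = 0
Solving gives x = 6, y = 3.
Check: Q·(6, 3, 10) = (-6, -3, -10) = -1·(6, 3, 10).

6, 3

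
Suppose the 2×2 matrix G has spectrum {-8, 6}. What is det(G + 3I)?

-45

If G has eigenvalues -8, 6, then G + 3I has eigenvalues -5, 9.
det(G + 3I) = (-5) · (9) = -45.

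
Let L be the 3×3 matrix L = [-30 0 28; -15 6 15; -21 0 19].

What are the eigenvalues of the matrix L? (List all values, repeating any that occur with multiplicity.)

The characteristic polynomial is p(μ) = det(μI - L).
Cofactor expansion gives p(μ) = μ^3 + 5μ^2 - 48μ - 108.
Try μ = -2: p(-2) = 0, so -2 is a root.
Dividing by (μ + 2) leaves μ^2 + 3μ - 54.
The quadratic factors as (μ + 9)·(μ - 6).
Eigenvalues: -9, -2, 6.

-9, -2, 6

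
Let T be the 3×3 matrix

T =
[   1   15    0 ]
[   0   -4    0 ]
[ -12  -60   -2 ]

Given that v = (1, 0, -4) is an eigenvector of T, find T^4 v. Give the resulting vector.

(1, 0, -4)

First find the eigenvalue: Tv = (1, 0, -4) = 1·(1, 0, -4), so λ = 1.
Then T^4 v = λ^4·v = 1^4·(1, 0, -4) = 1·(1, 0, -4) = (1, 0, -4).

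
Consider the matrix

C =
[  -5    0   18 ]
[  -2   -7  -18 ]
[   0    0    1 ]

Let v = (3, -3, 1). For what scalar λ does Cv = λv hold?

1

Compute Cv: C·(3, -3, 1) = (3, -3, 1).
Since Cv = λv, compare component 1: 3 = λ·3, so λ = 1.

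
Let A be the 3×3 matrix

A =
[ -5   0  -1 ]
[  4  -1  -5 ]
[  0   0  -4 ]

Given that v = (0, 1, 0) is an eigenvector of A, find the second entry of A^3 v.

First find the eigenvalue: Av = (0, -1, 0) = -1·(0, 1, 0), so λ = -1.
Then A^3 v = λ^3·v = (-1)^3·(0, 1, 0) = -1·(0, 1, 0) = (0, -1, 0).

-1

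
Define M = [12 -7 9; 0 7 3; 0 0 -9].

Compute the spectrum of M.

-9, 7, 12

M is upper triangular, so its eigenvalues are the diagonal entries.
Diagonal: 12, 7, -9.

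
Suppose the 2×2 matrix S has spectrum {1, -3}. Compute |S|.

det(S) is the product of the eigenvalues: (1) · (-3) = -3.

-3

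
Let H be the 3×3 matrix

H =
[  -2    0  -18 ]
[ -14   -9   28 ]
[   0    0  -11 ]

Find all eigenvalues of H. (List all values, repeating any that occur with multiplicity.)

-11, -9, -2

Compute the characteristic polynomial p(r) = det(rI - H).
Cofactor expansion gives p(r) = r^3 + 22r^2 + 139r + 198.
Rational-root test: r = -9 gives p(-9) = 0.
Factor out (r + 9): p(r) = (r + 9)·(r^2 + 13r + 22).
The quadratic factors as (r + 11)·(r + 2).
Eigenvalues: -11, -9, -2.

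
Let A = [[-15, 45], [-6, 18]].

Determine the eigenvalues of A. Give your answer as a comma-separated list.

det(A - μI) = (-15 - μ)(18 - μ) - (45)·(-6) = μ^2 - 3μ.
This factors as μ·(μ - 3) = 0.
Eigenvalues: 0, 3.

0, 3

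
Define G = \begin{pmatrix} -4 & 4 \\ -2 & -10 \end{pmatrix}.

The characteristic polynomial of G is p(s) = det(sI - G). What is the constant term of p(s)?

p(s) = s^2 + 14s + 48.
The constant term is 48.

48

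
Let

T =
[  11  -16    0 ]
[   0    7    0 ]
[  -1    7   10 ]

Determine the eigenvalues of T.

7, 10, 11

Set up det(λI - T) = 0.
Expanding along the first row, p(λ) = λ^3 - 28λ^2 + 257λ - 770.
Try λ = 10: p(10) = 0, so 10 is a root.
Factor out (λ - 10): p(λ) = (λ - 10)·(λ^2 - 18λ + 77).
The quadratic factors as (λ - 7)·(λ - 11).
Eigenvalues: 7, 10, 11.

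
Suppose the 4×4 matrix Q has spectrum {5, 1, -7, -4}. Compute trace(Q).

-5

trace(Q) is the sum of the eigenvalues: (5) + (1) + (-7) + (-4) = -5.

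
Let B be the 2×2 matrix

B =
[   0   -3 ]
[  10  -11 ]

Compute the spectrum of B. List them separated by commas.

-6, -5

det(B - λI) = (0 - λ)(-11 - λ) - (-3)·(10) = λ^2 + 11λ + 30.
This factors as (λ + 6)·(λ + 5) = 0.
Eigenvalues: -6, -5.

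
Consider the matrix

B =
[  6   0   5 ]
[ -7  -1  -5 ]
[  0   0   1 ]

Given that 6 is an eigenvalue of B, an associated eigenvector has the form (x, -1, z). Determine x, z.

1, 0

We need (B - 6I)v = 0.
B - 6I = [[0, 0, 5], [-7, -7, -5], [0, 0, -5]].
Row 1: (0)·x + (0)·-1 + (5)·z = 0
Row 2: (-7)·x + (-7)·-1 + (-5)·z = 0
Row 3: (0)·x + (0)·-1 + (-5)·z = 0
Solving gives x = 1, z = 0.
Check: B·(1, -1, 0) = (6, -6, 0) = 6·(1, -1, 0).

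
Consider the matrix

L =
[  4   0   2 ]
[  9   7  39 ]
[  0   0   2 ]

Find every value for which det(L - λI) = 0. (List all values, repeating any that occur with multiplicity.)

2, 4, 7

Set up det(μI - L) = 0.
Cofactor expansion gives p(μ) = μ^3 - 13μ^2 + 50μ - 56.
Since p(4) = 0, μ = 4 is a root.
Dividing by (μ - 4) leaves μ^2 - 9μ + 14.
The quadratic factors as (μ - 2)·(μ - 7).
Eigenvalues: 2, 4, 7.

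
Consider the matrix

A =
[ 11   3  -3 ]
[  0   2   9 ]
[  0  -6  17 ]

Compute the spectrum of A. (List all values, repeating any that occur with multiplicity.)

8, 11, 11

Set up det(λI - A) = 0.
Expanding the 3×3 determinant: p(λ) = λ^3 - 30λ^2 + 297λ - 968.
Try λ = 8: p(8) = 0, so 8 is a root.
Factor out (λ - 8): p(λ) = (λ - 8)·(λ^2 - 22λ + 121).
The quadratic factor is (λ - 11)^2.
Eigenvalues: 8, 11, 11.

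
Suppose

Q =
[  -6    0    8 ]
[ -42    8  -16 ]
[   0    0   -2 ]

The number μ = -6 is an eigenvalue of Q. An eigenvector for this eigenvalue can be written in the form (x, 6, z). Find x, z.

We need (Q + 6I)v = 0.
Q + 6I = [[0, 0, 8], [-42, 14, -16], [0, 0, 4]].
Row 1: (0)·x + (0)·6 + (8)·z = 0
Row 2: (-42)·x + (14)·6 + (-16)·z = 0
Row 3: (0)·x + (0)·6 + (4)·z = 0
Solving gives x = 2, z = 0.
Check: Q·(2, 6, 0) = (-12, -36, 0) = -6·(2, 6, 0).

2, 0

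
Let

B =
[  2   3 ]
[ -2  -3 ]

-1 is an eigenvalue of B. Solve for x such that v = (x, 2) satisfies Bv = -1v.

-2

We need (B + 1I)v = 0.
B + 1I = [[3, 3], [-2, -2]].
Row 1: (3)·x + (3)·2 = 0
Row 2: (-2)·x + (-2)·2 = 0
Solving gives x = -2.
Check: B·(-2, 2) = (2, -2) = -1·(-2, 2).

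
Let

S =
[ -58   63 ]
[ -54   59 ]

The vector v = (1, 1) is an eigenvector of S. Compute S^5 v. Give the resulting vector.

First find the eigenvalue: Sv = (5, 5) = 5·(1, 1), so λ = 5.
Then S^5 v = λ^5·v = 5^5·(1, 1) = 3125·(1, 1) = (3125, 3125).

(3125, 3125)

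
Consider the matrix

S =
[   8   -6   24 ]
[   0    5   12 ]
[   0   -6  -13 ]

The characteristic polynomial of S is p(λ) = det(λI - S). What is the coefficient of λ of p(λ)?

p(λ) = λ^3 - 57λ - 56.
The coefficient of λ is -57.

-57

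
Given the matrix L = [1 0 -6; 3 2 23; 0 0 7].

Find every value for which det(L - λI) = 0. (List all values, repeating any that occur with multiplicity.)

1, 2, 7

The characteristic polynomial is p(λ) = det(λI - L).
Expanding the 3×3 determinant: p(λ) = λ^3 - 10λ^2 + 23λ - 14.
Rational-root test: λ = 2 gives p(2) = 0.
Factor out (λ - 2): p(λ) = (λ - 2)·(λ^2 - 8λ + 7).
The quadratic factors as (λ - 1)·(λ - 7).
Eigenvalues: 1, 2, 7.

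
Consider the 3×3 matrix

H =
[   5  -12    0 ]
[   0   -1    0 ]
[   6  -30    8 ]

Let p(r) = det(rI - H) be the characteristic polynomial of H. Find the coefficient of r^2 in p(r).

-12

The coefficient of r^2 of det(rI - H) is −trace(H).
trace(H) = (5) + (-1) + (8) = 12, so the coefficient is -12.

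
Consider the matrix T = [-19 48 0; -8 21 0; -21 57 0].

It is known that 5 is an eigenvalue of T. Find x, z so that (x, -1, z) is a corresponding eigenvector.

-2, -3

We need (T - 5I)v = 0.
T - 5I = [[-24, 48, 0], [-8, 16, 0], [-21, 57, -5]].
Row 1: (-24)·x + (48)·-1 + (0)·z = 0
Row 2: (-8)·x + (16)·-1 + (0)·z = 0
Row 3: (-21)·x + (57)·-1 + (-5)·z = 0
Solving gives x = -2, z = -3.
Check: T·(-2, -1, -3) = (-10, -5, -15) = 5·(-2, -1, -3).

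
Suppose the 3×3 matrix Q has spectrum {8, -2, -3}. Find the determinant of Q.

48

det(Q) is the product of the eigenvalues: (8) · (-2) · (-3) = 48.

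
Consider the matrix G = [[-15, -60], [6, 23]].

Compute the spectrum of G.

3, 5

det(G - lambda·I) = (-15 - lambda)(23 - lambda) - (-60)·(6) = lambda^2 - 8·lambda + 15.
This factors as (lambda - 3)·(lambda - 5) = 0.
Eigenvalues: 3, 5.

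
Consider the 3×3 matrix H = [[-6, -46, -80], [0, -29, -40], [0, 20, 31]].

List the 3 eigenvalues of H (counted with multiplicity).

Set up det(λI - H) = 0.
Expanding the 3×3 determinant: p(λ) = λ^3 + 4λ^2 - 111λ - 594.
Rational-root test: λ = -6 gives p(-6) = 0.
Factor out (λ + 6): p(λ) = (λ + 6)·(λ^2 - 2λ - 99).
The quadratic factors as (λ + 9)·(λ - 11).
Eigenvalues: -9, -6, 11.

-9, -6, 11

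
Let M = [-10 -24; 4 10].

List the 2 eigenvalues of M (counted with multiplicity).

det(M - lambda·I) = (-10 - lambda)(10 - lambda) - (-24)·(4) = lambda^2 - 4.
This factors as (lambda + 2)·(lambda - 2) = 0.
Eigenvalues: -2, 2.

-2, 2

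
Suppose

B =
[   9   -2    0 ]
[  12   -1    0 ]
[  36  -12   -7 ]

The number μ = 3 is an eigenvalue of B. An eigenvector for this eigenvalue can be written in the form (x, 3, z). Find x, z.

1, 0

We need (B - 3I)v = 0.
B - 3I = [[6, -2, 0], [12, -4, 0], [36, -12, -10]].
Row 1: (6)·x + (-2)·3 + (0)·z = 0
Row 2: (12)·x + (-4)·3 + (0)·z = 0
Row 3: (36)·x + (-12)·3 + (-10)·z = 0
Solving gives x = 1, z = 0.
Check: B·(1, 3, 0) = (3, 9, 0) = 3·(1, 3, 0).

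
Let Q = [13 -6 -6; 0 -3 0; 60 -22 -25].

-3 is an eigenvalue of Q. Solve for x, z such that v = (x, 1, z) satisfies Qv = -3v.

We need (Q + 3I)v = 0.
Q + 3I = [[16, -6, -6], [0, 0, 0], [60, -22, -22]].
Row 1: (16)·x + (-6)·1 + (-6)·z = 0
Row 2: (0)·x + (0)·1 + (0)·z = 0
Row 3: (60)·x + (-22)·1 + (-22)·z = 0
Solving gives x = 0, z = -1.
Check: Q·(0, 1, -1) = (0, -3, 3) = -3·(0, 1, -1).

0, -1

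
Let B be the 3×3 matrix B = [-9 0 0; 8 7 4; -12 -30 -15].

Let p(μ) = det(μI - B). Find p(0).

p(0) = det(0·I − B) = det(−B) = (−1)^3·det(B).
det(B) = -135, so p(0) = 135.

135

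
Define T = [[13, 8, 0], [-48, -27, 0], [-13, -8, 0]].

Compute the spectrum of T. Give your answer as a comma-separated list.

-11, -3, 0

The characteristic polynomial is p(lambda) = det(lambda·I - T).
Expanding along the first row, p(lambda) = lambda^3 + 14·lambda^2 + 33·lambda.
Try lambda = 0: p(0) = 0, so 0 is a root.
Factor out lambda: p(lambda) = lambda·(lambda^2 + 14·lambda + 33).
The quadratic factors as (lambda + 11)·(lambda + 3).
Eigenvalues: -11, -3, 0.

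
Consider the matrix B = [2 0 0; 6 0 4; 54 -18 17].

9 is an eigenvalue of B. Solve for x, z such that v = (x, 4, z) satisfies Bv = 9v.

0, 9

We need (B - 9I)v = 0.
B - 9I = [[-7, 0, 0], [6, -9, 4], [54, -18, 8]].
Row 1: (-7)·x + (0)·4 + (0)·z = 0
Row 2: (6)·x + (-9)·4 + (4)·z = 0
Row 3: (54)·x + (-18)·4 + (8)·z = 0
Solving gives x = 0, z = 9.
Check: B·(0, 4, 9) = (0, 36, 81) = 9·(0, 4, 9).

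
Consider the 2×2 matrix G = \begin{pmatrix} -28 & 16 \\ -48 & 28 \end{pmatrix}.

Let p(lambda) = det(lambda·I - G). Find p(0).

-16

p(0) = det(0·I − G) = det(−G) = (−1)^2·det(G).
det(G) = -16, so p(0) = -16.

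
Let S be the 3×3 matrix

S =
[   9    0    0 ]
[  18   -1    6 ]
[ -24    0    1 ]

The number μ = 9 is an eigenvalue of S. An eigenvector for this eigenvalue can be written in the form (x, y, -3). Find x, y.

1, 0

We need (S - 9I)v = 0.
S - 9I = [[0, 0, 0], [18, -10, 6], [-24, 0, -8]].
Row 1: (0)·x + (0)·y + (0)·-3 = 0
Row 2: (18)·x + (-10)·y + (6)·-3 = 0
Row 3: (-24)·x + (0)·y + (-8)·-3 = 0
Solving gives x = 1, y = 0.
Check: S·(1, 0, -3) = (9, 0, -27) = 9·(1, 0, -3).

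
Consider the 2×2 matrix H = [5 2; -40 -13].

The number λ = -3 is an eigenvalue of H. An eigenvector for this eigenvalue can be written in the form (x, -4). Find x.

We need (H + 3I)v = 0.
H + 3I = [[8, 2], [-40, -10]].
Row 1: (8)·x + (2)·-4 = 0
Row 2: (-40)·x + (-10)·-4 = 0
Solving gives x = 1.
Check: H·(1, -4) = (-3, 12) = -3·(1, -4).

1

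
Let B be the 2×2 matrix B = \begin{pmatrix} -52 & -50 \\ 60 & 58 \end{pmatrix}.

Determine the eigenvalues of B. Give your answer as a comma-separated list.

det(B - sI) = (-52 - s)(58 - s) - (-50)·(60) = s^2 - 6s - 16.
This factors as (s + 2)·(s - 8) = 0.
Eigenvalues: -2, 8.

-2, 8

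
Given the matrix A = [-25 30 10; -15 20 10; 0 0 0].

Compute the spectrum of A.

The characteristic polynomial is p(r) = det(rI - A).
Expanding along the first row, p(r) = r^3 + 5r^2 - 50r.
Since p(0) = 0, r = 0 is a root.
Dividing by r leaves r^2 + 5r - 50.
The quadratic factors as (r + 10)·(r - 5).
Eigenvalues: -10, 0, 5.

-10, 0, 5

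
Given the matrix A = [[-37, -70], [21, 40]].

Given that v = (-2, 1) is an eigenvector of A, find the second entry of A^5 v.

-32

First find the eigenvalue: Av = (4, -2) = -2·(-2, 1), so λ = -2.
Then A^5 v = λ^5·v = (-2)^5·(-2, 1) = -32·(-2, 1) = (64, -32).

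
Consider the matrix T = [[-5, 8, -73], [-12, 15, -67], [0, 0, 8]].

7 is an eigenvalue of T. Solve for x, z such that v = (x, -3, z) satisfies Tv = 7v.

-2, 0

We need (T - 7I)v = 0.
T - 7I = [[-12, 8, -73], [-12, 8, -67], [0, 0, 1]].
Row 1: (-12)·x + (8)·-3 + (-73)·z = 0
Row 2: (-12)·x + (8)·-3 + (-67)·z = 0
Row 3: (0)·x + (0)·-3 + (1)·z = 0
Solving gives x = -2, z = 0.
Check: T·(-2, -3, 0) = (-14, -21, 0) = 7·(-2, -3, 0).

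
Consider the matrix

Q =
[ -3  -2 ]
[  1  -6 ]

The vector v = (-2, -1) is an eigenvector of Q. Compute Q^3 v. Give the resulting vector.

First find the eigenvalue: Qv = (8, 4) = -4·(-2, -1), so λ = -4.
Then Q^3 v = λ^3·v = (-4)^3·(-2, -1) = -64·(-2, -1) = (128, 64).

(128, 64)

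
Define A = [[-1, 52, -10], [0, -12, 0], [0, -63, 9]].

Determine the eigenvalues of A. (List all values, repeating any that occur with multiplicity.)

Set up det(lambda·I - A) = 0.
Expanding along the first row, p(lambda) = lambda^3 + 4·lambda^2 - 105·lambda - 108.
Rational-root test: lambda = -1 gives p(-1) = 0.
Factor out (lambda + 1): p(lambda) = (lambda + 1)·(lambda^2 + 3·lambda - 108).
The quadratic factors as (lambda + 12)·(lambda - 9).
Eigenvalues: -12, -1, 9.

-12, -1, 9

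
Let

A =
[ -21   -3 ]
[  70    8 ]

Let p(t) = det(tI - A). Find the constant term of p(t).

42

p(t) = t^2 + 13t + 42.
The constant term is 42.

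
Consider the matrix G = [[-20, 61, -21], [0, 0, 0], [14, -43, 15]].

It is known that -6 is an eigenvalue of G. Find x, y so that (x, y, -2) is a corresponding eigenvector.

3, 0

We need (G + 6I)v = 0.
G + 6I = [[-14, 61, -21], [0, 6, 0], [14, -43, 21]].
Row 1: (-14)·x + (61)·y + (-21)·-2 = 0
Row 2: (0)·x + (6)·y + (0)·-2 = 0
Row 3: (14)·x + (-43)·y + (21)·-2 = 0
Solving gives x = 3, y = 0.
Check: G·(3, 0, -2) = (-18, 0, 12) = -6·(3, 0, -2).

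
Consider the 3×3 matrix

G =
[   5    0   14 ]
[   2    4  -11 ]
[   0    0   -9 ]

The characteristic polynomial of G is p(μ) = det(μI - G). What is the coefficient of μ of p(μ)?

-61

p(μ) = μ^3 - 61μ + 180.
The coefficient of μ is -61.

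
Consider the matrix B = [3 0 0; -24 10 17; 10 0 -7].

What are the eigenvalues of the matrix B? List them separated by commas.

Compute the characteristic polynomial p(lambda) = det(lambda·I - B).
Cofactor expansion gives p(lambda) = lambda^3 - 6·lambda^2 - 61·lambda + 210.
Rational-root test: lambda = -7 gives p(-7) = 0.
Dividing by (lambda + 7) leaves lambda^2 - 13·lambda + 30.
The quadratic factors as (lambda - 3)·(lambda - 10).
Eigenvalues: -7, 3, 10.

-7, 3, 10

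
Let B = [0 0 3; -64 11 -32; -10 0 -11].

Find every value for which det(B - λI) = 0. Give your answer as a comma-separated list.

Compute the characteristic polynomial p(lambda) = det(lambda·I - B).
Cofactor expansion gives p(lambda) = lambda^3 - 91·lambda - 330.
Try lambda = -6: p(-6) = 0, so -6 is a root.
Dividing by (lambda + 6) leaves lambda^2 - 6·lambda - 55.
The quadratic factors as (lambda + 5)·(lambda - 11).
Eigenvalues: -6, -5, 11.

-6, -5, 11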